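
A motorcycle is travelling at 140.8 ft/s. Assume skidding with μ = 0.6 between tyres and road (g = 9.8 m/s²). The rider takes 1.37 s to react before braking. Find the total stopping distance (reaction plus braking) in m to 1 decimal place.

Total stopping distance ≈ 215.4 m

140.8 ft/s × 0.3048 = 42.9158 m/s.
a = μg = 0.6 × 9.8 = 5.880 m/s².
Reaction distance = v·t_r = 42.9158 × 1.37 = 58.795 m.
Braking distance = v²/(2a) = 42.9158² / (2 × 5.880) = 1841.766 / 11.760 = 156.613 m.
Total = 58.795 + 156.613 = 215.408 m.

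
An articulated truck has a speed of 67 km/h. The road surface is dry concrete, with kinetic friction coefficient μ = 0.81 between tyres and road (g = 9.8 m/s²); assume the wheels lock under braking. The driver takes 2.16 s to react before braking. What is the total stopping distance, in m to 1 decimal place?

67 km/h ÷ 3.6 = 18.6111 m/s.
a = μg = 0.81 × 9.8 = 7.938 m/s².
Reaction distance = v·t_r = 18.6111 × 2.16 = 40.200 m.
Braking distance = v²/(2a) = 18.6111² / (2 × 7.938) = 346.373 / 15.876 = 21.817 m.
Total = 40.200 + 21.817 = 62.017 m.

Total stopping distance ≈ 62.0 m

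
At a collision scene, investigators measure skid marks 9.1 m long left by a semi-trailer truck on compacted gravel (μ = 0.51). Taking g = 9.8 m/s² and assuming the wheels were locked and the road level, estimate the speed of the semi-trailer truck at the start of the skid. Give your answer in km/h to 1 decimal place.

Initial speed ≈ 34.3 km/h

Deceleration a = μg = 0.51 × 9.8 = 4.998 m/s².
v = √(2a·d) = √(2 × 4.998 × 9.1) = √90.964 = 9.5375 m/s.
= 9.5375 × 3.6 = 34.335 km/h.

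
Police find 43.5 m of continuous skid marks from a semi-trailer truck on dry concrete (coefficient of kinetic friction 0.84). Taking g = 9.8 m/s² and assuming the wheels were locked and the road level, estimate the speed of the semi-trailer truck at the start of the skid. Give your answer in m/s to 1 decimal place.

Initial speed ≈ 26.8 m/s

Deceleration a = μg = 0.84 × 9.8 = 8.232 m/s².
v = √(2a·d) = √(2 × 8.232 × 43.5) = √716.184 = 26.7616 m/s.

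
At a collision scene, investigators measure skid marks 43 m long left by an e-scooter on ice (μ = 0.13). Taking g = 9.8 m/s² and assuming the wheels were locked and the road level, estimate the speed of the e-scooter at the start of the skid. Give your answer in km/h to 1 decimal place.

Initial speed ≈ 37.7 km/h

Deceleration a = μg = 0.13 × 9.8 = 1.274 m/s².
v = √(2a·d) = √(2 × 1.274 × 43) = √109.564 = 10.4673 m/s.
= 10.4673 × 3.6 = 37.682 km/h.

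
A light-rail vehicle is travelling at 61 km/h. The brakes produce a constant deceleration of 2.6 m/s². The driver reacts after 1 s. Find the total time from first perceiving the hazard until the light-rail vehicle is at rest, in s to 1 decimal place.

Total time ≈ 7.5 s

61 km/h ÷ 3.6 = 16.9444 m/s.
Braking time = v/a = 16.9444 / 2.600 = 6.517 s.
Total = 1 + 6.517 = 7.517 s.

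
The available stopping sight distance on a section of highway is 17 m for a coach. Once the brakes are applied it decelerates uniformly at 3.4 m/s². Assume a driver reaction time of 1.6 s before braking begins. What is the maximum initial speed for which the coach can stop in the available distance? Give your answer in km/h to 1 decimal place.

Stopping distance: v·t_r + v²/(2a) = 17 with t_r = 1.6 s and a = 3.400 m/s².
So v² + 10.880 v − 115.60 = 0.
Positive root: v = −a·t_r + √((a·t_r)² + 2a·d) = −5.440 + √(29.594 + 115.60) = 6.6096 m/s.
6.6096 m/s × 3.6 = 23.795 km/h.

Maximum speed ≈ 23.8 km/h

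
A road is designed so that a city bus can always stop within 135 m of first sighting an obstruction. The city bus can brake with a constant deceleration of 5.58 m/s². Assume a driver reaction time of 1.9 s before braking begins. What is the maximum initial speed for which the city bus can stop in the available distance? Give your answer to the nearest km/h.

Stopping distance: v·t_r + v²/(2a) = 135 with t_r = 1.9 s and a = 5.580 m/s².
So v² + 21.204 v − 1506.60 = 0.
Positive root: v = −a·t_r + √((a·t_r)² + 2a·d) = −10.602 + √(112.402 + 1506.60) = 29.6348 m/s.
29.6348 m/s × 3.6 = 106.685 km/h.

Maximum speed ≈ 107 km/h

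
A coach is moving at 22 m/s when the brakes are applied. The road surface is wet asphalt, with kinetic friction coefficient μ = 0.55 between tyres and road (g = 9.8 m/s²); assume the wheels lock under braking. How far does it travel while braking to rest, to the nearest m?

a = μg = 0.55 × 9.8 = 5.390 m/s².
Braking distance = v²/(2a) = 22.0000² / (2 × 5.390) = 484.000 / 10.780 = 44.898 m.

Braking distance ≈ 45 m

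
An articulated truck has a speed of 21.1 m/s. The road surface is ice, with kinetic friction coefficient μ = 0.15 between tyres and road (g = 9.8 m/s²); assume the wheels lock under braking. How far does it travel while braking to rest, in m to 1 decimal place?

Braking distance ≈ 151.4 m

a = μg = 0.15 × 9.8 = 1.470 m/s².
Braking distance = v²/(2a) = 21.1000² / (2 × 1.470) = 445.210 / 2.940 = 151.432 m.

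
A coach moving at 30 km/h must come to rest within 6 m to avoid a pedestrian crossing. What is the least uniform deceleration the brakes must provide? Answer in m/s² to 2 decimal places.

30 km/h ÷ 3.6 = 8.3333 m/s.
v² = 2a·d ⇒ a = v²/(2d) = 8.3333² / (2 × 6.000) = 69.444 / 12.000 = 5.7870 m/s².

Required deceleration ≈ 5.79 m/s²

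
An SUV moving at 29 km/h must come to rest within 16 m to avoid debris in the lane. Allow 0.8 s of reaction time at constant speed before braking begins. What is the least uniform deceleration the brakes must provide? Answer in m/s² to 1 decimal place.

29 km/h ÷ 3.6 = 8.0556 m/s.
Distance covered during reaction = 8.0556 × 0.8 = 6.444 m.
Distance available for braking: 16 − 6.444 = 9.556 m.
v² = 2a·d ⇒ a = v²/(2d) = 8.0556² / (2 × 9.556) = 64.893 / 19.112 = 3.3954 m/s².

Required deceleration ≈ 3.4 m/s²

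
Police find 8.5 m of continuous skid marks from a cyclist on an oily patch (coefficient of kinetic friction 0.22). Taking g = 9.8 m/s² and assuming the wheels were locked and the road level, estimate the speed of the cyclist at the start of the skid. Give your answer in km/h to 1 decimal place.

Initial speed ≈ 21.8 km/h

Deceleration a = μg = 0.22 × 9.8 = 2.156 m/s².
v = √(2a·d) = √(2 × 2.156 × 8.5) = √36.652 = 6.0541 m/s.
= 6.0541 × 3.6 = 21.795 km/h.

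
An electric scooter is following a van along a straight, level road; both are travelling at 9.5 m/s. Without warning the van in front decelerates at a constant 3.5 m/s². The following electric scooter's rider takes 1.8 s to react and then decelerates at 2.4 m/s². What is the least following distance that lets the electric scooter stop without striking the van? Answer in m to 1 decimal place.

Leader travels v²/(2a_L) = 90.250 / 7.000 = 12.893 m before stopping.
Follower covers v·t_r = 9.5000 × 1.8 = 17.100 m while reacting, then v²/(2a_F) = 90.250 / 4.800 = 18.802 m while braking, for a total of 17.100 + 18.802 = 35.902 m.
Since a_F ≤ a_L and the follower starts braking later, the follower is never slower than the leader, so the closest approach is when both have stopped.
Minimum gap = 35.902 − 12.893 = 23.009 m.

Minimum gap ≈ 23.0 m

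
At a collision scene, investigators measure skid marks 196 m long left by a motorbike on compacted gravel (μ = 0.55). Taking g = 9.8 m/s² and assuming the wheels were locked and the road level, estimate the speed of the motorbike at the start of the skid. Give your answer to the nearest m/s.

Initial speed ≈ 46 m/s

Deceleration a = μg = 0.55 × 9.8 = 5.390 m/s².
v = √(2a·d) = √(2 × 5.390 × 196) = √2112.880 = 45.9661 m/s.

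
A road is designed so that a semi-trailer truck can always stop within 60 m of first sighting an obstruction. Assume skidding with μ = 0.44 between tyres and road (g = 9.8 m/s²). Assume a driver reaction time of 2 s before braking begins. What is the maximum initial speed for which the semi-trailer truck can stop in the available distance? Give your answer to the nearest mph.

a = μg = 0.44 × 9.8 = 4.312 m/s².
Stopping distance: v·t_r + v²/(2a) = 60 with t_r = 2 s and a = 4.312 m/s².
So v² + 17.248 v − 517.44 = 0.
Positive root: v = −a·t_r + √((a·t_r)² + 2a·d) = −8.624 + √(74.373 + 517.44) = 15.7032 m/s.
15.7032 m/s ÷ 0.44704 = 35.127 mph.

Maximum speed ≈ 35 mph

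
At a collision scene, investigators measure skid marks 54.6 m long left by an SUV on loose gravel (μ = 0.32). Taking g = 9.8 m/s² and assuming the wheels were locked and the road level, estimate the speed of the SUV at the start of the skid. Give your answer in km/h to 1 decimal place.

Deceleration a = μg = 0.32 × 9.8 = 3.136 m/s².
v = √(2a·d) = √(2 × 3.136 × 54.6) = √342.451 = 18.5054 m/s.
= 18.5054 × 3.6 = 66.619 km/h.

Initial speed ≈ 66.6 km/h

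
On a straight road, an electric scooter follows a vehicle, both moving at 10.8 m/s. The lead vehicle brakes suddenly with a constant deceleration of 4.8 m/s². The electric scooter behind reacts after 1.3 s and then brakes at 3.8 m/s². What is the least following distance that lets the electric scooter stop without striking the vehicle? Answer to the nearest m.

Minimum gap ≈ 17 m

Leader travels v²/(2a_L) = 116.640 / 9.600 = 12.150 m before stopping.
Follower covers v·t_r = 10.8000 × 1.3 = 14.040 m while reacting, then v²/(2a_F) = 116.640 / 7.600 = 15.347 m while braking, for a total of 14.040 + 15.347 = 29.387 m.
Since a_F ≤ a_L and the follower starts braking later, the follower is never slower than the leader, so the closest approach is when both have stopped.
Minimum gap = 29.387 − 12.150 = 17.237 m.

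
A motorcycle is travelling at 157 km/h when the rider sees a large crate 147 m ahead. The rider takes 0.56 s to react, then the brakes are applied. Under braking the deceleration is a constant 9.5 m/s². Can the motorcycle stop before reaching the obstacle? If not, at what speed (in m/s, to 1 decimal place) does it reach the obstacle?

157 km/h ÷ 3.6 = 43.6111 m/s.
Reaction distance = 43.6111 × 0.56 = 24.422 m.
Braking distance = v²/(2a) = 1901.928 / 19.000 = 100.101 m.
Total stopping distance = 24.422 + 100.101 = 124.523 m, vs 147 m available — it stops with 147 − 124.523 = 22.477 m to spare.

Yes — it stops about 22.5 m short of the obstacle, so it never reaches it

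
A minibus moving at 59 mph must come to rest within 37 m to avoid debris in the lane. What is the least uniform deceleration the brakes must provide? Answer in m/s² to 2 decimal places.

Required deceleration ≈ 9.40 m/s²

59 mph × 0.44704 = 26.3754 m/s.
v² = 2a·d ⇒ a = v²/(2d) = 26.3754² / (2 × 37.000) = 695.662 / 74.000 = 9.4008 m/s².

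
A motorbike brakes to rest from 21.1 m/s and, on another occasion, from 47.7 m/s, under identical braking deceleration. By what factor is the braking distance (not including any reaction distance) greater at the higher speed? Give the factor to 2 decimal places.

Braking distance d = v²/(2a), so with a fixed, d ∝ v².
Factor = (47.7/21.1)² = 2.2607² = 5.1108.

Factor ≈ 5.11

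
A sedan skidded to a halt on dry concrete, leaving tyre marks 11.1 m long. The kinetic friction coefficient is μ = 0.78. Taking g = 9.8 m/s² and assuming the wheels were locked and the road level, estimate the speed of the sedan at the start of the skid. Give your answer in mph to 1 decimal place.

Deceleration a = μg = 0.78 × 9.8 = 7.644 m/s².
v = √(2a·d) = √(2 × 7.644 × 11.1) = √169.697 = 13.0268 m/s.
= 13.0268 ÷ 0.44704 = 29.140 mph.

Initial speed ≈ 29.1 mph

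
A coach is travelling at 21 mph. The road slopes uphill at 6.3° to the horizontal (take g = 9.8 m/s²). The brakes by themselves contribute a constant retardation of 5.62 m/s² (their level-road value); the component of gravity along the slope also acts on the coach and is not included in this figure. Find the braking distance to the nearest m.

Braking distance ≈ 7 m

21 mph × 0.44704 = 9.3878 m/s.
Gravity along the uphill slope adds to the braking deceleration: a_eff = 5.620 + 9.8·sin 6.3° = 5.620 + 1.075 = 6.695 m/s².
Braking distance = v²/(2a) = 9.3878² / (2 × 6.695) = 88.131 / 13.390 = 6.582 m.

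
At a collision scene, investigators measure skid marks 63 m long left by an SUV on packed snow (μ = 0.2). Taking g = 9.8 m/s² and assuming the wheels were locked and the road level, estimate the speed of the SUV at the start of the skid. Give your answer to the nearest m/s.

Initial speed ≈ 16 m/s

Deceleration a = μg = 0.2 × 9.8 = 1.960 m/s².
v = √(2a·d) = √(2 × 1.960 × 63) = √246.960 = 15.7150 m/s.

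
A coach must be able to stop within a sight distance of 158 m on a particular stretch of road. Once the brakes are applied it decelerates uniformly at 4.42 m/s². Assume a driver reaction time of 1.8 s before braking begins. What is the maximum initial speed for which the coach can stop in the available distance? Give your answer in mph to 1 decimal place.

Maximum speed ≈ 67.7 mph

Stopping distance: v·t_r + v²/(2a) = 158 with t_r = 1.8 s and a = 4.420 m/s².
So v² + 15.912 v − 1396.72 = 0.
Positive root: v = −a·t_r + √((a·t_r)² + 2a·d) = −7.956 + √(63.298 + 1396.72) = 30.2542 m/s.
30.2542 m/s ÷ 0.44704 = 67.677 mph.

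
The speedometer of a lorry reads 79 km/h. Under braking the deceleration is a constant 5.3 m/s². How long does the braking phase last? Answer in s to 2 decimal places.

79 km/h ÷ 3.6 = 21.9444 m/s.
Braking time = v/a = 21.9444 / 5.300 = 4.140 s.

Braking time ≈ 4.14 s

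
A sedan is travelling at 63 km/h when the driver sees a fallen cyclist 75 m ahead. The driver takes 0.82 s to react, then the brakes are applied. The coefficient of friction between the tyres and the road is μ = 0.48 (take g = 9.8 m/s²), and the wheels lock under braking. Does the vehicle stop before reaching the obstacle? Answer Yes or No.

Yes

63 km/h ÷ 3.6 = 17.5000 m/s.
a = μg = 0.48 × 9.8 = 4.704 m/s².
Reaction distance = 17.5000 × 0.82 = 14.350 m.
Braking distance = v²/(2a) = 306.250 / 9.408 = 32.552 m.
Total stopping distance = 14.350 + 32.552 = 46.902 m, vs 75 m available — it stops with 75 − 46.902 = 28.098 m to spare.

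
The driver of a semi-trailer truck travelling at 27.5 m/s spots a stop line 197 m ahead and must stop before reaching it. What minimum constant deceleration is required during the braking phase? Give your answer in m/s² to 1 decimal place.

Required deceleration ≈ 1.9 m/s²

v² = 2a·d ⇒ a = v²/(2d) = 27.5000² / (2 × 197.000) = 756.250 / 394.000 = 1.9194 m/s².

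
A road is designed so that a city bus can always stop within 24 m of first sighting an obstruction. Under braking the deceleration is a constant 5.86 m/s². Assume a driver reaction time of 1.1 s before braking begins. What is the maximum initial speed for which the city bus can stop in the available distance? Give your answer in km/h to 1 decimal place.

Maximum speed ≈ 41.5 km/h

Stopping distance: v·t_r + v²/(2a) = 24 with t_r = 1.1 s and a = 5.860 m/s².
So v² + 12.892 v − 281.28 = 0.
Positive root: v = −a·t_r + √((a·t_r)² + 2a·d) = −6.446 + √(41.551 + 281.28) = 11.5215 m/s.
11.5215 m/s × 3.6 = 41.477 km/h.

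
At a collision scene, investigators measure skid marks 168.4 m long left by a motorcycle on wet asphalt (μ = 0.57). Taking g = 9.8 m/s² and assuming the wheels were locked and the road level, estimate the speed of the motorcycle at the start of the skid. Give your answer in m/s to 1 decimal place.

Initial speed ≈ 43.4 m/s

Deceleration a = μg = 0.57 × 9.8 = 5.586 m/s².
v = √(2a·d) = √(2 × 5.586 × 168.4) = √1881.365 = 43.3747 m/s.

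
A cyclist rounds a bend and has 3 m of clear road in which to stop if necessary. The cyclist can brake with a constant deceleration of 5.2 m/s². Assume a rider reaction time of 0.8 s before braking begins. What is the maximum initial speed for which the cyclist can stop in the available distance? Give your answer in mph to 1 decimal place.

Maximum speed ≈ 6.3 mph

Stopping distance: v·t_r + v²/(2a) = 3 with t_r = 0.8 s and a = 5.200 m/s².
So v² + 8.320 v − 31.20 = 0.
Positive root: v = −a·t_r + √((a·t_r)² + 2a·d) = −4.160 + √(17.306 + 31.20) = 2.8046 m/s.
2.8046 m/s ÷ 0.44704 = 6.274 mph.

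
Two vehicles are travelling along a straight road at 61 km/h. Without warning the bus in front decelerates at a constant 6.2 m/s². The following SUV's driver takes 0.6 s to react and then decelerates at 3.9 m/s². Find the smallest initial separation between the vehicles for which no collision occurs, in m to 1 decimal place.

61 km/h ÷ 3.6 = 16.9444 m/s.
Leader travels v²/(2a_L) = 287.113 / 12.400 = 23.154 m before stopping.
Follower covers v·t_r = 16.9444 × 0.6 = 10.167 m while reacting, then v²/(2a_F) = 287.113 / 7.800 = 36.809 m while braking, for a total of 10.167 + 36.809 = 46.976 m.
Since a_F ≤ a_L and the follower starts braking later, the follower is never slower than the leader, so the closest approach is when both have stopped.
Minimum gap = 46.976 − 23.154 = 23.822 m.

Minimum gap ≈ 23.8 m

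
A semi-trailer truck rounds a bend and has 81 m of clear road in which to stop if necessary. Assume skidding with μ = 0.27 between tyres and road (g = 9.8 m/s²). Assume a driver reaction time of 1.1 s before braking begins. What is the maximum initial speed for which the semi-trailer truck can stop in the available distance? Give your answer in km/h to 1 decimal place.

a = μg = 0.27 × 9.8 = 2.646 m/s².
Stopping distance: v·t_r + v²/(2a) = 81 with t_r = 1.1 s and a = 2.646 m/s².
So v² + 5.821 v − 428.65 = 0.
Positive root: v = −a·t_r + √((a·t_r)² + 2a·d) = −2.911 + √(8.474 + 428.65) = 17.9965 m/s.
17.9965 m/s × 3.6 = 64.787 km/h.

Maximum speed ≈ 64.8 km/h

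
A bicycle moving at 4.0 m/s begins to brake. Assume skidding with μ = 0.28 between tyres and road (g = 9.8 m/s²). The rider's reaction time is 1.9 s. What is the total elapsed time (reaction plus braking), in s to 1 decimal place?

a = μg = 0.28 × 9.8 = 2.744 m/s².
Braking time = v/a = 4.0000 / 2.744 = 1.458 s.
Total = 1.9 + 1.458 = 3.358 s.

Total time ≈ 3.4 s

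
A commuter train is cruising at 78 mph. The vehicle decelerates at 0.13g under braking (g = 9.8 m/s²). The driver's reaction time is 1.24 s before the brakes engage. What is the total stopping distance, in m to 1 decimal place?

Total stopping distance ≈ 520.4 m

78 mph × 0.44704 = 34.8691 m/s.
a = 0.13 × 9.8 = 1.274 m/s².
Reaction distance = v·t_r = 34.8691 × 1.24 = 43.238 m.
Braking distance = v²/(2a) = 34.8691² / (2 × 1.274) = 1215.854 / 2.548 = 477.180 m.
Total = 43.238 + 477.180 = 520.418 m.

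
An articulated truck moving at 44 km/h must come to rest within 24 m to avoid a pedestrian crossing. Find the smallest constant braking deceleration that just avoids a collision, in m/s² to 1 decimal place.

44 km/h ÷ 3.6 = 12.2222 m/s.
v² = 2a·d ⇒ a = v²/(2d) = 12.2222² / (2 × 24.000) = 149.382 / 48.000 = 3.1121 m/s².

Required deceleration ≈ 3.1 m/s²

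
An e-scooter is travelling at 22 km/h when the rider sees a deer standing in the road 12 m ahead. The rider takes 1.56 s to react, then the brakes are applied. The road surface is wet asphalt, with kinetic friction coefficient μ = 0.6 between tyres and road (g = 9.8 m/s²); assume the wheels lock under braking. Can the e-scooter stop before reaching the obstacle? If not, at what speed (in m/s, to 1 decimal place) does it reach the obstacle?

22 km/h ÷ 3.6 = 6.1111 m/s.
a = μg = 0.6 × 9.8 = 5.880 m/s².
Reaction distance = 6.1111 × 1.56 = 9.533 m.
Braking distance needed to stop: v²/(2a) = 37.346 / 11.760 = 3.176 m, so total needed = 9.533 + 3.176 = 12.709 m > 12 m — it cannot stop.
Distance remaining when braking begins: 12 − 9.533 = 2.467 m.
v² = v₀² − 2a·d = 37.346 − 2 × 5.880 × 2.467 = 8.334 m²/s².
v = √8.334 = 2.887 m/s.

No — it strikes the obstacle at 2.9 m/s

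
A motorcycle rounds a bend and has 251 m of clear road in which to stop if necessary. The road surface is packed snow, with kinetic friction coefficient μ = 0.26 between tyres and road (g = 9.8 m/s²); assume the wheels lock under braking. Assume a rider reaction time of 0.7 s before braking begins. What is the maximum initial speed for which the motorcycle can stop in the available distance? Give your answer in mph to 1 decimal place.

a = μg = 0.26 × 9.8 = 2.548 m/s².
Stopping distance: v·t_r + v²/(2a) = 251 with t_r = 0.7 s and a = 2.548 m/s².
So v² + 3.567 v − 1279.10 = 0.
Positive root: v = −a·t_r + √((a·t_r)² + 2a·d) = −1.784 + √(3.183 + 1279.10) = 34.0250 m/s.
34.0250 m/s ÷ 0.44704 = 76.112 mph.

Maximum speed ≈ 76.1 mph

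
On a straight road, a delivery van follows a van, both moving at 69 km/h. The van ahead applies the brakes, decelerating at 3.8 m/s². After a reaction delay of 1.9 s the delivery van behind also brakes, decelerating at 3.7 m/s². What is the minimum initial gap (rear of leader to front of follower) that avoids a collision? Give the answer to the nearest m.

69 km/h ÷ 3.6 = 19.1667 m/s.
Leader travels v²/(2a_L) = 367.362 / 7.600 = 48.337 m before stopping.
Follower covers v·t_r = 19.1667 × 1.9 = 36.417 m while reacting, then v²/(2a_F) = 367.362 / 7.400 = 49.644 m while braking, for a total of 36.417 + 49.644 = 86.061 m.
Since a_F ≤ a_L and the follower starts braking later, the follower is never slower than the leader, so the closest approach is when both have stopped.
Minimum gap = 86.061 − 48.337 = 37.724 m.

Minimum gap ≈ 38 m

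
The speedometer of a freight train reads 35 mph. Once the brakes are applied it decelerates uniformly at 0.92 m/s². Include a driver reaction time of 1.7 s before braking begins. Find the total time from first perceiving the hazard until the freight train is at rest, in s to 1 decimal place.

Total time ≈ 18.7 s

35 mph × 0.44704 = 15.6464 m/s.
Braking time = v/a = 15.6464 / 0.920 = 17.007 s.
Total = 1.7 + 17.007 = 18.707 s.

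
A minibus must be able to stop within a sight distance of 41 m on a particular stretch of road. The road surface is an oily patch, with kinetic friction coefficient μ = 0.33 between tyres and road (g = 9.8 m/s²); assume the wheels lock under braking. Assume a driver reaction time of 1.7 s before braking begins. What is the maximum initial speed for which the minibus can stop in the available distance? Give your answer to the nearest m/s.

a = μg = 0.33 × 9.8 = 3.234 m/s².
Stopping distance: v·t_r + v²/(2a) = 41 with t_r = 1.7 s and a = 3.234 m/s².
So v² + 10.996 v − 265.19 = 0.
Positive root: v = −a·t_r + √((a·t_r)² + 2a·d) = −5.498 + √(30.228 + 265.19) = 11.6897 m/s.

Maximum speed ≈ 12 m/s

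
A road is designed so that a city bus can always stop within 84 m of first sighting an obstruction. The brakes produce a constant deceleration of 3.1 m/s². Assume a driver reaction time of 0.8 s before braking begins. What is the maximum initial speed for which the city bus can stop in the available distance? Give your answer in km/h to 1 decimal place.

Maximum speed ≈ 73.7 km/h

Stopping distance: v·t_r + v²/(2a) = 84 with t_r = 0.8 s and a = 3.100 m/s².
So v² + 4.960 v − 520.80 = 0.
Positive root: v = −a·t_r + √((a·t_r)² + 2a·d) = −2.480 + √(6.150 + 520.80) = 20.4754 m/s.
20.4754 m/s × 3.6 = 73.711 km/h.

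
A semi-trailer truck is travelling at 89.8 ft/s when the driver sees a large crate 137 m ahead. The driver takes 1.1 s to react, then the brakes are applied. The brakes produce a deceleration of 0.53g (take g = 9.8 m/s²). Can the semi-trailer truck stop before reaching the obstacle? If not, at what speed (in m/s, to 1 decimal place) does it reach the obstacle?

Yes — it stops about 34.8 m short of the obstacle, so it never reaches it

89.8 ft/s × 0.3048 = 27.3710 m/s.
a = 0.53 × 9.8 = 5.194 m/s².
Reaction distance = 27.3710 × 1.1 = 30.108 m.
Braking distance = v²/(2a) = 749.172 / 10.388 = 72.119 m.
Total stopping distance = 30.108 + 72.119 = 102.227 m, vs 137 m available — it stops with 137 − 102.227 = 34.773 m to spare.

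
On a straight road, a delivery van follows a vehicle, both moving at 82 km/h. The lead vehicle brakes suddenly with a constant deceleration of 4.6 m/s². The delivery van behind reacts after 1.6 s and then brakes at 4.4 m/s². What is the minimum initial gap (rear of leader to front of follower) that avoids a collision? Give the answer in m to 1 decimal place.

Minimum gap ≈ 39.0 m

82 km/h ÷ 3.6 = 22.7778 m/s.
Leader travels v²/(2a_L) = 518.828 / 9.200 = 56.394 m before stopping.
Follower covers v·t_r = 22.7778 × 1.6 = 36.444 m while reacting, then v²/(2a_F) = 518.828 / 8.800 = 58.958 m while braking, for a total of 36.444 + 58.958 = 95.402 m.
Since a_F ≤ a_L and the follower starts braking later, the follower is never slower than the leader, so the closest approach is when both have stopped.
Minimum gap = 95.402 − 56.394 = 39.008 m.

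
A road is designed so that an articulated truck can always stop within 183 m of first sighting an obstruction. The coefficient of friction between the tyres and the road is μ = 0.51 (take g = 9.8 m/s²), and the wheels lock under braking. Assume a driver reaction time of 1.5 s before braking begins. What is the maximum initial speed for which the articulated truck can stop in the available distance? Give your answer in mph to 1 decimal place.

a = μg = 0.51 × 9.8 = 4.998 m/s².
Stopping distance: v·t_r + v²/(2a) = 183 with t_r = 1.5 s and a = 4.998 m/s².
So v² + 14.994 v − 1829.27 = 0.
Positive root: v = −a·t_r + √((a·t_r)² + 2a·d) = −7.497 + √(56.205 + 1829.27) = 35.9251 m/s.
35.9251 m/s ÷ 0.44704 = 80.362 mph.

Maximum speed ≈ 80.4 mph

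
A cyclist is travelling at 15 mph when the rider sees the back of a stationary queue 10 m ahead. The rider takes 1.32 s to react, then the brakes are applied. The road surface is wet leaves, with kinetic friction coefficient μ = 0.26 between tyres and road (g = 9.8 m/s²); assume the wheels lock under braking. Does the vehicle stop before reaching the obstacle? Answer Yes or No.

No

15 mph × 0.44704 = 6.7056 m/s.
a = μg = 0.26 × 9.8 = 2.548 m/s².
Reaction distance = 6.7056 × 1.32 = 8.851 m.
Braking distance = v²/(2a) = 44.965 / 5.096 = 8.824 m.
Total stopping distance = 8.851 + 8.824 = 17.675 m, vs 10 m available — it cannot stop in time and overshoots by 17.675 − 10 = 7.675 m.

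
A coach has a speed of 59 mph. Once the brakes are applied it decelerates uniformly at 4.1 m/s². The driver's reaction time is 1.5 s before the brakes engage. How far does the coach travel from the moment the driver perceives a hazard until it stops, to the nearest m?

Total stopping distance ≈ 124 m

59 mph × 0.44704 = 26.3754 m/s.
Reaction distance = v·t_r = 26.3754 × 1.5 = 39.563 m.
Braking distance = v²/(2a) = 26.3754² / (2 × 4.100) = 695.662 / 8.200 = 84.837 m.
Total = 39.563 + 84.837 = 124.400 m.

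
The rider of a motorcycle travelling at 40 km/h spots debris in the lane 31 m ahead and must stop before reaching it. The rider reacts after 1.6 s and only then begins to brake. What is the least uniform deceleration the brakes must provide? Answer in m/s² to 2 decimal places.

40 km/h ÷ 3.6 = 11.1111 m/s.
Distance covered during reaction = 11.1111 × 1.6 = 17.778 m.
Distance available for braking: 31 − 17.778 = 13.222 m.
v² = 2a·d ⇒ a = v²/(2d) = 11.1111² / (2 × 13.222) = 123.457 / 26.444 = 4.6686 m/s².

Required deceleration ≈ 4.67 m/s²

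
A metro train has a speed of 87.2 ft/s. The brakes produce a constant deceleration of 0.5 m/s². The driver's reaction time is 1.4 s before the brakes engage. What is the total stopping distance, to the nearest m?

87.2 ft/s × 0.3048 = 26.5786 m/s.
Reaction distance = v·t_r = 26.5786 × 1.4 = 37.210 m.
Braking distance = v²/(2a) = 26.5786² / (2 × 0.500) = 706.422 / 1.000 = 706.422 m.
Total = 37.210 + 706.422 = 743.632 m.

Total stopping distance ≈ 744 m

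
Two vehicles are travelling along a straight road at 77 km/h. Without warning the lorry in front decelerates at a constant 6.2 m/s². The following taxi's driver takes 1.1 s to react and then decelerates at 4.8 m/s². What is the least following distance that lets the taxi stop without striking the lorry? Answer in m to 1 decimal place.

77 km/h ÷ 3.6 = 21.3889 m/s.
Leader travels v²/(2a_L) = 457.485 / 12.400 = 36.894 m before stopping.
Follower covers v·t_r = 21.3889 × 1.1 = 23.528 m while reacting, then v²/(2a_F) = 457.485 / 9.600 = 47.655 m while braking, for a total of 23.528 + 47.655 = 71.183 m.
Since a_F ≤ a_L and the follower starts braking later, the follower is never slower than the leader, so the closest approach is when both have stopped.
Minimum gap = 71.183 − 36.894 = 34.289 m.

Minimum gap ≈ 34.3 m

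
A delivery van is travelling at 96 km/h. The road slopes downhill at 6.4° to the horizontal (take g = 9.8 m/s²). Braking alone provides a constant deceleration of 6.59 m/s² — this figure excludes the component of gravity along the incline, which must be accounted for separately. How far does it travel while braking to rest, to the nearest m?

Braking distance ≈ 65 m

96 km/h ÷ 3.6 = 26.6667 m/s.
Gravity along the downhill slope reduces the braking deceleration: a_eff = 6.590 − 9.8·sin 6.4° = 6.590 − 1.092 = 5.498 m/s².
Braking distance = v²/(2a) = 26.6667² / (2 × 5.498) = 711.113 / 10.996 = 64.670 m.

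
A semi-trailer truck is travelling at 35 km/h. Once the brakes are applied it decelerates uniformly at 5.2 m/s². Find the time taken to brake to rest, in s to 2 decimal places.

35 km/h ÷ 3.6 = 9.7222 m/s.
Braking time = v/a = 9.7222 / 5.200 = 1.870 s.

Braking time ≈ 1.87 s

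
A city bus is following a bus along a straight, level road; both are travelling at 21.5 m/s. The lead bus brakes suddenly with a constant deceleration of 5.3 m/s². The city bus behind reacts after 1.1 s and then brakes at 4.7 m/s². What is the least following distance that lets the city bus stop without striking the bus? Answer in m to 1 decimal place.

Minimum gap ≈ 29.2 m

Leader travels v²/(2a_L) = 462.250 / 10.600 = 43.608 m before stopping.
Follower covers v·t_r = 21.5000 × 1.1 = 23.650 m while reacting, then v²/(2a_F) = 462.250 / 9.400 = 49.176 m while braking, for a total of 23.650 + 49.176 = 72.826 m.
Since a_F ≤ a_L and the follower starts braking later, the follower is never slower than the leader, so the closest approach is when both have stopped.
Minimum gap = 72.826 − 43.608 = 29.218 m.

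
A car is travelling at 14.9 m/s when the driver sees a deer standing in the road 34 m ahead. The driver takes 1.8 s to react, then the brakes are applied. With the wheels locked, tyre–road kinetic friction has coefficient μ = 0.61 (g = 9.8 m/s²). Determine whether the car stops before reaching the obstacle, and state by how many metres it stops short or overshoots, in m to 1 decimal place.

a = μg = 0.61 × 9.8 = 5.978 m/s².
Reaction distance = 14.9000 × 1.8 = 26.820 m.
Braking distance = v²/(2a) = 222.010 / 11.956 = 18.569 m.
Total stopping distance = 26.820 + 18.569 = 45.389 m, vs 34 m available — it cannot stop in time and overshoots by 45.389 − 34 = 11.389 m.

No — it overshoots by 11.4 m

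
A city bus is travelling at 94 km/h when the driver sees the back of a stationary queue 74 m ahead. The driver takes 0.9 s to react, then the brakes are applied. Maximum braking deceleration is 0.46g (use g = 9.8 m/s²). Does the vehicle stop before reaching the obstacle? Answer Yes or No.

94 km/h ÷ 3.6 = 26.1111 m/s.
a = 0.46 × 9.8 = 4.508 m/s².
Reaction distance = 26.1111 × 0.9 = 23.500 m.
Braking distance = v²/(2a) = 681.790 / 9.016 = 75.620 m.
Total stopping distance = 23.500 + 75.620 = 99.120 m, vs 74 m available — it cannot stop in time and overshoots by 99.120 − 74 = 25.120 m.

No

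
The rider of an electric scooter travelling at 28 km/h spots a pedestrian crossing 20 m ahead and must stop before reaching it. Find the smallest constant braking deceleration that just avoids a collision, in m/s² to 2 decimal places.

28 km/h ÷ 3.6 = 7.7778 m/s.
v² = 2a·d ⇒ a = v²/(2d) = 7.7778² / (2 × 20.000) = 60.494 / 40.000 = 1.5124 m/s².

Required deceleration ≈ 1.51 m/s²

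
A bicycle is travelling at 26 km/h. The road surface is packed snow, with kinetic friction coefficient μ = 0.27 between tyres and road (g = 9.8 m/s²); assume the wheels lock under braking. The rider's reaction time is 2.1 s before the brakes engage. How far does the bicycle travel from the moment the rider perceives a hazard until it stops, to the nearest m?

26 km/h ÷ 3.6 = 7.2222 m/s.
a = μg = 0.27 × 9.8 = 2.646 m/s².
Reaction distance = v·t_r = 7.2222 × 2.1 = 15.167 m.
Braking distance = v²/(2a) = 7.2222² / (2 × 2.646) = 52.160 / 5.292 = 9.856 m.
Total = 15.167 + 9.856 = 25.023 m.

Total stopping distance ≈ 25 m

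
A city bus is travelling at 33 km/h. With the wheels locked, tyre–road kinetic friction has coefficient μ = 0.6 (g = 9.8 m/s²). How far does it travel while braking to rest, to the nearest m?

33 km/h ÷ 3.6 = 9.1667 m/s.
a = μg = 0.6 × 9.8 = 5.880 m/s².
Braking distance = v²/(2a) = 9.1667² / (2 × 5.880) = 84.028 / 11.760 = 7.145 m.

Braking distance ≈ 7 m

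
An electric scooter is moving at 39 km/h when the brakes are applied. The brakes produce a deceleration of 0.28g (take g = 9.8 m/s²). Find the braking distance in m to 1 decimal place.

Braking distance ≈ 21.4 m

39 km/h ÷ 3.6 = 10.8333 m/s.
a = 0.28 × 9.8 = 2.744 m/s².
Braking distance = v²/(2a) = 10.8333² / (2 × 2.744) = 117.360 / 5.488 = 21.385 m.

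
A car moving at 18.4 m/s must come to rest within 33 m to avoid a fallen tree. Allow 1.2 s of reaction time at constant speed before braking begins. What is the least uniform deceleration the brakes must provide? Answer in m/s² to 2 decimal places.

Required deceleration ≈ 15.50 m/s²

Distance covered during reaction = 18.4000 × 1.2 = 22.080 m.
Distance available for braking: 33 − 22.080 = 10.920 m.
v² = 2a·d ⇒ a = v²/(2d) = 18.4000² / (2 × 10.920) = 338.560 / 21.840 = 15.5018 m/s².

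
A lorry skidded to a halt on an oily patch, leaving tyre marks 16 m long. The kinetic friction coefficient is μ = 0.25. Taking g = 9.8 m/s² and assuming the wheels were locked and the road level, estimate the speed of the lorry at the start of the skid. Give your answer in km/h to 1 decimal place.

Deceleration a = μg = 0.25 × 9.8 = 2.450 m/s².
v = √(2a·d) = √(2 × 2.450 × 16) = √78.400 = 8.8544 m/s.
= 8.8544 × 3.6 = 31.876 km/h.

Initial speed ≈ 31.9 km/h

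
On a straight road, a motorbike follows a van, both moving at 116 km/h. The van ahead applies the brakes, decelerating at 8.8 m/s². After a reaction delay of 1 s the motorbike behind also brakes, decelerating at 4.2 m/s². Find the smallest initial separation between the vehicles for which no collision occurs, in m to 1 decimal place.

116 km/h ÷ 3.6 = 32.2222 m/s.
Leader travels v²/(2a_L) = 1038.270 / 17.600 = 58.993 m before stopping.
Follower covers v·t_r = 32.2222 × 1 = 32.222 m while reacting, then v²/(2a_F) = 1038.270 / 8.400 = 123.604 m while braking, for a total of 32.222 + 123.604 = 155.826 m.
Since a_F ≤ a_L and the follower starts braking later, the follower is never slower than the leader, so the closest approach is when both have stopped.
Minimum gap = 155.826 − 58.993 = 96.833 m.

Minimum gap ≈ 96.8 m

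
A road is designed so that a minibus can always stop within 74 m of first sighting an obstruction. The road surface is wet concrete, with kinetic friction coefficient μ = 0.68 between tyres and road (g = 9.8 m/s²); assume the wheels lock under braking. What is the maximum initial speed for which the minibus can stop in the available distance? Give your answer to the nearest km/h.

Maximum speed ≈ 113 km/h

a = μg = 0.68 × 9.8 = 6.664 m/s².
v²/(2a) = d ⇒ v = √(2 × 6.664 × 74) = √986.27 = 31.4049 m/s.
31.4049 m/s × 3.6 = 113.058 km/h.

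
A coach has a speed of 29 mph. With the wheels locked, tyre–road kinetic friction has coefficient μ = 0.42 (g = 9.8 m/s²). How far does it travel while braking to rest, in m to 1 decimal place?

Braking distance ≈ 20.4 m

29 mph × 0.44704 = 12.9642 m/s.
a = μg = 0.42 × 9.8 = 4.116 m/s².
Braking distance = v²/(2a) = 12.9642² / (2 × 4.116) = 168.070 / 8.232 = 20.417 m.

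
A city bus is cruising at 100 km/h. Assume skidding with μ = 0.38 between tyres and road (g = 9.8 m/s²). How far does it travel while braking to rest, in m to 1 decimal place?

Braking distance ≈ 103.6 m

100 km/h ÷ 3.6 = 27.7778 m/s.
a = μg = 0.38 × 9.8 = 3.724 m/s².
Braking distance = v²/(2a) = 27.7778² / (2 × 3.724) = 771.606 / 7.448 = 103.599 m.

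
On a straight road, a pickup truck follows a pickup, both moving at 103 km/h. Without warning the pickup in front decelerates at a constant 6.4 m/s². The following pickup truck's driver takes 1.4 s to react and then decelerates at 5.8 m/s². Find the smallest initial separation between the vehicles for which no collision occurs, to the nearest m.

Minimum gap ≈ 47 m

103 km/h ÷ 3.6 = 28.6111 m/s.
Leader travels v²/(2a_L) = 818.595 / 12.800 = 63.953 m before stopping.
Follower covers v·t_r = 28.6111 × 1.4 = 40.056 m while reacting, then v²/(2a_F) = 818.595 / 11.600 = 70.569 m while braking, for a total of 40.056 + 70.569 = 110.625 m.
Since a_F ≤ a_L and the follower starts braking later, the follower is never slower than the leader, so the closest approach is when both have stopped.
Minimum gap = 110.625 − 63.953 = 46.672 m.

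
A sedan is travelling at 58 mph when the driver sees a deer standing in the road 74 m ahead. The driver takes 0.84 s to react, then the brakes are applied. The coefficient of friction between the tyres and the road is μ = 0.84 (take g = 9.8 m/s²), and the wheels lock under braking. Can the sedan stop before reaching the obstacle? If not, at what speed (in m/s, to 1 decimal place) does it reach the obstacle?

58 mph × 0.44704 = 25.9283 m/s.
a = μg = 0.84 × 9.8 = 8.232 m/s².
Reaction distance = 25.9283 × 0.84 = 21.780 m.
Braking distance = v²/(2a) = 672.277 / 16.464 = 40.833 m.
Total stopping distance = 21.780 + 40.833 = 62.613 m, vs 74 m available — it stops with 74 − 62.613 = 11.387 m to spare.

Yes — it stops about 11.4 m short of the obstacle, so it never reaches it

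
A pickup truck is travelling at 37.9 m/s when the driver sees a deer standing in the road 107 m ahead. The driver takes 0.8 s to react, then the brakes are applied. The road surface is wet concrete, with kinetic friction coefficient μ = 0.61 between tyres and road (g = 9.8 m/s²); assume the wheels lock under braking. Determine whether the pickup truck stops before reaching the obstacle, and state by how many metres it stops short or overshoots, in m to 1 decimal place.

No — it overshoots by 43.5 m

a = μg = 0.61 × 9.8 = 5.978 m/s².
Reaction distance = 37.9000 × 0.8 = 30.320 m.
Braking distance = v²/(2a) = 1436.410 / 11.956 = 120.141 m.
Total stopping distance = 30.320 + 120.141 = 150.461 m, vs 107 m available — it cannot stop in time and overshoots by 150.461 − 107 = 43.461 m.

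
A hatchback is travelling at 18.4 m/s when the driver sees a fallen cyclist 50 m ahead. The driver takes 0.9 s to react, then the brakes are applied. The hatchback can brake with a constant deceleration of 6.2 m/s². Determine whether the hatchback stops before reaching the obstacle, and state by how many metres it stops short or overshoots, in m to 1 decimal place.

Reaction distance = 18.4000 × 0.9 = 16.560 m.
Braking distance = v²/(2a) = 338.560 / 12.400 = 27.303 m.
Total stopping distance = 16.560 + 27.303 = 43.863 m, vs 50 m available — it stops with 50 − 43.863 = 6.137 m to spare.

Yes — it stops 6.1 m short of the obstacle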